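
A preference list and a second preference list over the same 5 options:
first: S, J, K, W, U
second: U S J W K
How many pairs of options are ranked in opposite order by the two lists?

Assign each item its position (1..5) in the first ordering, then rewrite the second ordering as that position sequence:
positions: S→1, J→2, K→3, W→4, U→5
second ordering as positions: [5, 1, 2, 4, 3]
Discordant pairs = inversions in this position sequence.
5: 1, 2, 4, 3 → 4
1: 0
2: 0
4: 3 → 1
3: 0
Total: 4 + 0 + 0 + 1 + 0 = 5

5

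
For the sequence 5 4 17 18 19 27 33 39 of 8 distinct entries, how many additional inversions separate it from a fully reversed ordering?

27

Maximum inversions for 8 distinct elements is C(8, 2) = 8·7/2 = 28.
Current inversions — for each element, count later smaller elements:
5: 1
4: 0
17: 0
18: 0
19: 0
27: 0
33: 0
39: 0
Current total: 1 + 0 + 0 + 0 + 0 + 0 + 0 + 0 = 1
Shortfall: 28 − 1 = 27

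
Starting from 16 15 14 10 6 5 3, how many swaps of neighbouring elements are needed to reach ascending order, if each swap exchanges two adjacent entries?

21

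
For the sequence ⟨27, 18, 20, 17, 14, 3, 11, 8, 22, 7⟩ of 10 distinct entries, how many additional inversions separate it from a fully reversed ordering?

11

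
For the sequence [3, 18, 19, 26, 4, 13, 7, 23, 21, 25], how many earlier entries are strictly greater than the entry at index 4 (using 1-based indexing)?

The element at index 4 is 26.
Elements before it: 3, 18, 19
None of them are larger than 26.

0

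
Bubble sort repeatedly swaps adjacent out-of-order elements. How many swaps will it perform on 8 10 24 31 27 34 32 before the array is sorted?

Adjacent swaps: 2

Each adjacent swap fixes exactly one inversion, so the minimum swap count equals the number of inversions.
Count inversions — for each element, later elements that are smaller:
8: none → 0
10: none → 0
24: none → 0
31: 27 → 1
27: none → 0
34: 32 → 1
32: none → 0
Total inversions: 0 + 0 + 0 + 1 + 0 + 1 + 0 = 2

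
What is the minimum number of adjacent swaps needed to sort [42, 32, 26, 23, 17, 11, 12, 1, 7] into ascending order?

The minimum number of adjacent swaps to sort an array equals its inversion count, since every such swap removes exactly one inversion.
Count inversions — for each element, later elements that are smaller:
42: 32, 26, 23, 17, 11, 12, 1, 7 → 8
32: 26, 23, 17, 11, 12, 1, 7 → 7
26: 23, 17, 11, 12, 1, 7 → 6
23: 17, 11, 12, 1, 7 → 5
17: 11, 12, 1, 7 → 4
11: 1, 7 → 2
12: 1, 7 → 2
1: none → 0
7: none → 0
Total inversions: 8 + 7 + 6 + 5 + 4 + 2 + 2 + 0 + 0 = 34

Adjacent swaps: 34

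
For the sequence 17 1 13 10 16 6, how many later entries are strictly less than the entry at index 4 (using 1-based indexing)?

The element at index 4 is 10.
Elements after it: 16, 6
Those smaller than 10: 6

1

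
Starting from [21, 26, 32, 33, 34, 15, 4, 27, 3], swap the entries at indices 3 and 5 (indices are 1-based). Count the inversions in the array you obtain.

Positions 3 and 5 hold 32 and 34; after swapping, the array is [21, 26, 34, 33, 32, 15, 4, 27, 3].
Sweep left to right; for each value list the smaller values that follow it:
21: 3
26: 3
34: 6
33: 5
32: 4
15: 2
4: 1
27: 1
3: 0
Sum: 3 + 3 + 6 + 5 + 4 + 2 + 1 + 1 + 0 = 25

25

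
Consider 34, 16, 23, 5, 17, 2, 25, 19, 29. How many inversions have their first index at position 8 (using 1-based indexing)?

0

The element at index 8 is 19.
Elements after it: 29
None of them are smaller than 19.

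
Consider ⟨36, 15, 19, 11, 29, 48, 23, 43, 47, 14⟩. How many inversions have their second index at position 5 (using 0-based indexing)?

0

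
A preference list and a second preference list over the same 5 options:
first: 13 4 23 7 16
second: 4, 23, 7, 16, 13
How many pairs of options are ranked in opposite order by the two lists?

4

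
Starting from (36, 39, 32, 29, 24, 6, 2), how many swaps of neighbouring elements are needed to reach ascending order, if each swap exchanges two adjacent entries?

Minimum adjacent swaps = number of inversions (each swap of adjacent out-of-order elements removes one inversion and no swap can remove more).
Count inversions — for each element, later elements that are smaller:
36: 32, 29, 24, 6, 2 → 5
39: 32, 29, 24, 6, 2 → 5
32: 29, 24, 6, 2 → 4
29: 24, 6, 2 → 3
24: 6, 2 → 2
6: 2 → 1
2: none → 0
Total inversions: 5 + 5 + 4 + 3 + 2 + 1 + 0 = 20

20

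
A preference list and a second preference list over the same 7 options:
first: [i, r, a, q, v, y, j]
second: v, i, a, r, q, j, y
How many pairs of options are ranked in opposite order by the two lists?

Assign each item its position (1..7) in the first ordering, then rewrite the second ordering as that position sequence:
positions: i→1, r→2, a→3, q→4, v→5, y→6, j→7
second ordering as positions: [5, 1, 3, 2, 4, 7, 6]
Discordant pairs = inversions in this position sequence.
5: 1, 3, 2, 4 → 4
1: 0
3: 2 → 1
2: 0
4: 0
7: 6 → 1
6: 0
Total: 4 + 0 + 1 + 0 + 0 + 1 + 0 = 6

Pairs: 6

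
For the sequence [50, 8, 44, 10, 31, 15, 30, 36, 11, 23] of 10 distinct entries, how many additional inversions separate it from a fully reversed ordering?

Maximum inversions for 10 distinct elements is C(10, 2) = 10·9/2 = 45.
Current inversions — for each element, count later smaller elements:
50: 9
8: 0
44: 7
10: 0
31: 4
15: 1
30: 2
36: 2
11: 0
23: 0
Current total: 9 + 0 + 7 + 0 + 4 + 1 + 2 + 2 + 0 + 0 = 25
Shortfall: 45 − 25 = 20

20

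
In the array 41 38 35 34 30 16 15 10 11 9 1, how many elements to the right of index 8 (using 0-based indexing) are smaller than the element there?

The element at index 8 is 11.
Elements after it: 9, 1
Those smaller than 11: 9, 1

2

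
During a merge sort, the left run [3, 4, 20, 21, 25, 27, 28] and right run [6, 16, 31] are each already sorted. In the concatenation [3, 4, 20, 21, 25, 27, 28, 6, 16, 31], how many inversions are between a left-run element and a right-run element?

Take each right-half value and tally the left-half values above it:
r = 6: 20, 21, 25, 27, 28 → 5
r = 16: 20, 21, 25, 27, 28 → 5
r = 31: none → 0
Cross-inversions: 5 + 5 + 0 = 10

10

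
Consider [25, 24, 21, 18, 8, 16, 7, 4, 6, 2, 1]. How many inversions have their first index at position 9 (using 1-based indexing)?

2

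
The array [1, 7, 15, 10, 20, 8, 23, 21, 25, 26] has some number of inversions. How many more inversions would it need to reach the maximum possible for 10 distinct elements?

40 inversions short

Maximum inversions for 10 distinct elements is C(10, 2) = 10·9/2 = 45.
Current inversions — for each element, count later smaller elements:
1: 0
7: 0
15: 2
10: 1
20: 1
8: 0
23: 1
21: 0
25: 0
26: 0
Current total: 0 + 0 + 2 + 1 + 1 + 0 + 1 + 0 + 0 + 0 = 5
Shortfall: 45 − 5 = 40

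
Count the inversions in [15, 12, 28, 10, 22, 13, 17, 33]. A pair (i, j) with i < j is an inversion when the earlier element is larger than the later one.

10

For each element, count later entries that are smaller:
15 → 12, 10, 13 → 3
12 → 10 → 1
28 → 10, 22, 13, 17 → 4
10 → none → 0
22 → 13, 17 → 2
13 → none → 0
17 → none → 0
33 → none → 0
Sum: 3 + 1 + 4 + 0 + 2 + 0 + 0 + 0 = 10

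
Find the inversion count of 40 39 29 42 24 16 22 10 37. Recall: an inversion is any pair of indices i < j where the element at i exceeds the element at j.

Inversions: 27

Element-by-element contributions:
40 → 39, 29, 24, 16, 22, 10, 37 → 7
39 → 29, 24, 16, 22, 10, 37 → 6
29 → 24, 16, 22, 10 → 4
42 → 24, 16, 22, 10, 37 → 5
24 → 16, 22, 10 → 3
16 → 10 → 1
22 → 10 → 1
10 → none → 0
37 → none → 0
Sum: 7 + 6 + 4 + 5 + 3 + 1 + 1 + 0 + 0 = 27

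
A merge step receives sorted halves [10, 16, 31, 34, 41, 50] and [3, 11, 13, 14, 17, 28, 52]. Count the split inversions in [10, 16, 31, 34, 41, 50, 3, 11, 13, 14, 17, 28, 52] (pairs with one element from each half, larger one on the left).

29 split inversions

Take each right-half value and tally the left-half values above it:
r = 3: 10, 16, 31, 34, 41, 50 → 6
r = 11: 16, 31, 34, 41, 50 → 5
r = 13: 16, 31, 34, 41, 50 → 5
r = 14: 16, 31, 34, 41, 50 → 5
r = 17: 31, 34, 41, 50 → 4
r = 28: 31, 34, 41, 50 → 4
r = 52: none → 0
Cross-inversions: 6 + 5 + 5 + 5 + 4 + 4 + 0 = 29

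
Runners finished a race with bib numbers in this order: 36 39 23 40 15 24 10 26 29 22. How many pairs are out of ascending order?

For each element, count later entries that are smaller:
36: 7
39: 7
23: 3
40: 6
15: 1
24: 2
10: 0
26: 1
29: 1
22: 0
Sum: 7 + 7 + 3 + 6 + 1 + 2 + 0 + 1 + 1 + 0 = 28

28 inversions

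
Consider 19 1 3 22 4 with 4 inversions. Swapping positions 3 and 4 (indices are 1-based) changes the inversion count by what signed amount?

+1

Positions 3 and 4 hold 3 and 22; after swapping, the array is [19, 1, 22, 3, 4].
Count, for each position, how many later elements it exceeds:
19: 3
1: 0
22: 2
3: 0
4: 0
Sum: 3 + 0 + 2 + 0 + 0 = 5
Change: 5 − 4 = +1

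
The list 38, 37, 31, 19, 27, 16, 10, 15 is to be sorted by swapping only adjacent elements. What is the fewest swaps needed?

Minimum adjacent swaps = number of inversions (each swap of adjacent out-of-order elements removes one inversion and no swap can remove more).
Count inversions — for each element, later elements that are smaller:
38: 37, 31, 19, 27, 16, 10, 15 → 7
37: 31, 19, 27, 16, 10, 15 → 6
31: 19, 27, 16, 10, 15 → 5
19: 16, 10, 15 → 3
27: 16, 10, 15 → 3
16: 10, 15 → 2
10: none → 0
15: none → 0
Total inversions: 7 + 6 + 5 + 3 + 3 + 2 + 0 + 0 = 26

26 swaps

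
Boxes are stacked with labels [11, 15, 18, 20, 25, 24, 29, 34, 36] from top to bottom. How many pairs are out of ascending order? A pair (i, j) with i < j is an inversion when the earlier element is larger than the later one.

Sweep left to right; for each value list the smaller values that follow it:
11 → none → 0
15 → none → 0
18 → none → 0
20 → none → 0
25 → 24 → 1
24 → none → 0
29 → none → 0
34 → none → 0
36 → none → 0
Sum: 0 + 0 + 0 + 0 + 1 + 0 + 0 + 0 + 0 = 1

1 inversion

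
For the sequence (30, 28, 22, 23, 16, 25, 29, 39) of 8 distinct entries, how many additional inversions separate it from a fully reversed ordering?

Maximum inversions for 8 distinct elements is C(8, 2) = 8·7/2 = 28.
Current inversions — for each element, count later smaller elements:
30: 6
28: 4
22: 1
23: 1
16: 0
25: 0
29: 0
39: 0
Current total: 6 + 4 + 1 + 1 + 0 + 0 + 0 + 0 = 12
Shortfall: 28 − 12 = 16

16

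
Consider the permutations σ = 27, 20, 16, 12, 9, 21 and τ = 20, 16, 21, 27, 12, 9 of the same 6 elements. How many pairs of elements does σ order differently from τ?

Assign each item its position (1..6) in the first ordering, then rewrite the second ordering as that position sequence:
positions: 27→1, 20→2, 16→3, 12→4, 9→5, 21→6
second ordering as positions: [2, 3, 6, 1, 4, 5]
Discordant pairs = inversions in this position sequence.
2: 1 → 1
3: 1 → 1
6: 1, 4, 5 → 3
1: 0
4: 0
5: 0
Total: 1 + 1 + 3 + 0 + 0 + 0 = 5

There are 5 discordant pairs.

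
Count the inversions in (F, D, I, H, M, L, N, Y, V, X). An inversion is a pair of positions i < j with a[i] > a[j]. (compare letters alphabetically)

5 inversions

Element-by-element contributions:
F: 1
D: 0
I: 1
H: 0
M: 1
L: 0
N: 0
Y: 2
V: 0
X: 0
Sum: 1 + 0 + 1 + 0 + 1 + 0 + 0 + 2 + 0 + 0 = 5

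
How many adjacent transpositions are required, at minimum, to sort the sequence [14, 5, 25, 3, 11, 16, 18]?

8

The minimum number of adjacent swaps to sort an array equals its inversion count, since every such swap removes exactly one inversion.
Count inversions — for each element, later elements that are smaller:
14: 5, 3, 11 → 3
5: 3 → 1
25: 3, 11, 16, 18 → 4
3: none → 0
11: none → 0
16: none → 0
18: none → 0
Total inversions: 3 + 1 + 4 + 0 + 0 + 0 + 0 = 8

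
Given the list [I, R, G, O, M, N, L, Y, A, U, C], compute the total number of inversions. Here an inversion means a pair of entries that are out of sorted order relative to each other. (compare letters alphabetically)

Element-by-element contributions:
I → G, A, C → 3
R → G, O, M, N, L, A, C → 7
G → A, C → 2
O → M, N, L, A, C → 5
M → L, A, C → 3
N → L, A, C → 3
L → A, C → 2
Y → A, U, C → 3
A → none → 0
U → C → 1
C → none → 0
Sum: 3 + 7 + 2 + 5 + 3 + 3 + 2 + 3 + 0 + 1 + 0 = 29

There are 29 inversions.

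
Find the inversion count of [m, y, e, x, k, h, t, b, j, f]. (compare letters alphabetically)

There are 31 inversions.

For each element, count later entries that are smaller:
m → e, k, h, b, j, f → 6
y → e, x, k, h, t, b, j, f → 8
e → b → 1
x → k, h, t, b, j, f → 6
k → h, b, j, f → 4
h → b, f → 2
t → b, j, f → 3
b → none → 0
j → f → 1
f → none → 0
Sum: 6 + 8 + 1 + 6 + 4 + 2 + 3 + 0 + 1 + 0 = 31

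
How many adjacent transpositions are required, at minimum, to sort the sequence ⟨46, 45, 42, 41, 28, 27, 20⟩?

Adjacent swaps: 21

Minimum adjacent swaps = number of inversions (each swap of adjacent out-of-order elements removes one inversion and no swap can remove more).
Count inversions — for each element, later elements that are smaller:
46: 45, 42, 41, 28, 27, 20 → 6
45: 42, 41, 28, 27, 20 → 5
42: 41, 28, 27, 20 → 4
41: 28, 27, 20 → 3
28: 27, 20 → 2
27: 20 → 1
20: none → 0
Total inversions: 6 + 5 + 4 + 3 + 2 + 1 + 0 = 21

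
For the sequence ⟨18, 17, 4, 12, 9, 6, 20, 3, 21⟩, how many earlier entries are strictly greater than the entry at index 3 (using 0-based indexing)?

2 such elements

The element at index 3 is 12.
Elements before it: 18, 17, 4
Those larger than 12: 18, 17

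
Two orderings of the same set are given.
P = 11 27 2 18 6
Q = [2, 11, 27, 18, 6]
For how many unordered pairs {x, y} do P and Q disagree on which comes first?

2

Assign each item its position (1..5) in the first ordering, then rewrite the second ordering as that position sequence:
positions: 11→1, 27→2, 2→3, 18→4, 6→5
second ordering as positions: [3, 1, 2, 4, 5]
Discordant pairs = inversions in this position sequence.
3: 1, 2 → 2
1: 0
2: 0
4: 0
5: 0
Total: 2 + 0 + 0 + 0 + 0 = 2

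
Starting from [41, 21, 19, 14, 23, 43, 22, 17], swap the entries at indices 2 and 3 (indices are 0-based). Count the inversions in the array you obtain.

15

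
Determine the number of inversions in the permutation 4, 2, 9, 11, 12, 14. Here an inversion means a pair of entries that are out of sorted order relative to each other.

1 inversion

Inversion pairs (indices are 0-based):
(0,1): 4 > 2
That's 1 pair.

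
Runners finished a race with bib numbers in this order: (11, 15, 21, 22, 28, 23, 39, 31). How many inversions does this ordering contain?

Inversions: 2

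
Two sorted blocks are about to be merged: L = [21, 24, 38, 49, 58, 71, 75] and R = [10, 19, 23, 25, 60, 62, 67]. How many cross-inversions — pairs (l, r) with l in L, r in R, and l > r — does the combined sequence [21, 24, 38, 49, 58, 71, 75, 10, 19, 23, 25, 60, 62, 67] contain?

Split inversions: 31

Take each right-half value and tally the left-half values above it:
r = 10: 21, 24, 38, 49, 58, 71, 75 → 7
r = 19: 21, 24, 38, 49, 58, 71, 75 → 7
r = 23: 24, 38, 49, 58, 71, 75 → 6
r = 25: 38, 49, 58, 71, 75 → 5
r = 60: 71, 75 → 2
r = 62: 71, 75 → 2
r = 67: 71, 75 → 2
Cross-inversions: 7 + 7 + 6 + 5 + 2 + 2 + 2 = 31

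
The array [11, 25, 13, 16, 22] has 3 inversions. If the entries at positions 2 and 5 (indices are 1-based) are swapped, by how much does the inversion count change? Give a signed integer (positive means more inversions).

-1

Positions 2 and 5 hold 25 and 22; after swapping, the array is [11, 22, 13, 16, 25].
Count, for each position, how many later elements it exceeds:
11 → none → 0
22 → 13, 16 → 2
13 → none → 0
16 → none → 0
25 → none → 0
Sum: 0 + 2 + 0 + 0 + 0 = 2
Change: 2 − 3 = -1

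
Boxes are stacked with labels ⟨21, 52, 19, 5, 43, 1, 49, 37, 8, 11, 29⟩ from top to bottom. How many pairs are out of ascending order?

31

Element-by-element contributions:
21: 5
52: 9
19: 4
5: 1
43: 5
1: 0
49: 4
37: 3
8: 0
11: 0
29: 0
Sum: 5 + 9 + 4 + 1 + 5 + 0 + 4 + 3 + 0 + 0 + 0 = 31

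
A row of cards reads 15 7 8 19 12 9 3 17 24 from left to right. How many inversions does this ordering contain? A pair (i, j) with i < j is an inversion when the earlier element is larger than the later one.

14 inversions

Element-by-element contributions:
15: 5
7: 1
8: 1
19: 4
12: 2
9: 1
3: 0
17: 0
24: 0
Sum: 5 + 1 + 1 + 4 + 2 + 1 + 0 + 0 + 0 = 14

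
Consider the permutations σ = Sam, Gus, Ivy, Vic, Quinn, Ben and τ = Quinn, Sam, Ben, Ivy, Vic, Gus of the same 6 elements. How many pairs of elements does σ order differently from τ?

Assign each item its position (1..6) in the first ordering, then rewrite the second ordering as that position sequence:
positions: Sam→1, Gus→2, Ivy→3, Vic→4, Quinn→5, Ben→6
second ordering as positions: [5, 1, 6, 3, 4, 2]
Discordant pairs = inversions in this position sequence.
5: 1, 3, 4, 2 → 4
1: 0
6: 3, 4, 2 → 3
3: 2 → 1
4: 2 → 1
2: 0
Total: 4 + 0 + 3 + 1 + 1 + 0 = 9

9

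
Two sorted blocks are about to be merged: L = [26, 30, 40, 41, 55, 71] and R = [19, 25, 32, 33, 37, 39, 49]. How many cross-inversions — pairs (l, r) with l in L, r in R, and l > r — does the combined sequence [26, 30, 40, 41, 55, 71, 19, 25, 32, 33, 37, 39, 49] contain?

30 split inversions

For each element r of the right run, count left-run elements greater than r:
r = 19: 26, 30, 40, 41, 55, 71 → 6
r = 25: 26, 30, 40, 41, 55, 71 → 6
r = 32: 40, 41, 55, 71 → 4
r = 33: 40, 41, 55, 71 → 4
r = 37: 40, 41, 55, 71 → 4
r = 39: 40, 41, 55, 71 → 4
r = 49: 55, 71 → 2
Cross-inversions: 6 + 6 + 4 + 4 + 4 + 4 + 2 = 30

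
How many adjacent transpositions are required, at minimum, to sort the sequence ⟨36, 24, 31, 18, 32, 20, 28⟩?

13 swaps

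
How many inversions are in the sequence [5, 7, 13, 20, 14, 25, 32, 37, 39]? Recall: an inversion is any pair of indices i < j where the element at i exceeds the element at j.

For each element, count later entries that are smaller:
5 → none → 0
7 → none → 0
13 → none → 0
20 → 14 → 1
14 → none → 0
25 → none → 0
32 → none → 0
37 → none → 0
39 → none → 0
Sum: 0 + 0 + 0 + 1 + 0 + 0 + 0 + 0 + 0 = 1

1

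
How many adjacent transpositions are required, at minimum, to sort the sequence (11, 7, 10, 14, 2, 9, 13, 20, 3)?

The minimum number of adjacent swaps to sort an array equals its inversion count, since every such swap removes exactly one inversion.
Count inversions — for each element, later elements that are smaller:
11: 7, 10, 2, 9, 3 → 5
7: 2, 3 → 2
10: 2, 9, 3 → 3
14: 2, 9, 13, 3 → 4
2: none → 0
9: 3 → 1
13: 3 → 1
20: 3 → 1
3: none → 0
Total inversions: 5 + 2 + 3 + 4 + 0 + 1 + 1 + 1 + 0 = 17

17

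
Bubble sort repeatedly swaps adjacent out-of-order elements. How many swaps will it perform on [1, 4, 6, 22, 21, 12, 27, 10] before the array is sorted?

Minimum adjacent swaps = number of inversions (each swap of adjacent out-of-order elements removes one inversion and no swap can remove more).
Count inversions — for each element, later elements that are smaller:
1: none → 0
4: none → 0
6: none → 0
22: 21, 12, 10 → 3
21: 12, 10 → 2
12: 10 → 1
27: 10 → 1
10: none → 0
Total inversions: 0 + 0 + 0 + 3 + 2 + 1 + 1 + 0 = 7

Swaps: 7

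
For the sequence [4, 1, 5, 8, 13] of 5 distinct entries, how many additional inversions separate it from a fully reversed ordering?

9 inversions short

Maximum inversions for 5 distinct elements is C(5, 2) = 5·4/2 = 10.
Current inversions — for each element, count later smaller elements:
4: 1
1: 0
5: 0
8: 0
13: 0
Current total: 1 + 0 + 0 + 0 + 0 = 1
Shortfall: 10 − 1 = 9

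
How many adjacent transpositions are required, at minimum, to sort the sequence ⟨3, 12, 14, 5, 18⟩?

The minimum number of adjacent swaps to sort an array equals its inversion count, since every such swap removes exactly one inversion.
Count inversions — for each element, later elements that are smaller:
3: none → 0
12: 5 → 1
14: 5 → 1
5: none → 0
18: none → 0
Total inversions: 0 + 1 + 1 + 0 + 0 = 2

2 swaps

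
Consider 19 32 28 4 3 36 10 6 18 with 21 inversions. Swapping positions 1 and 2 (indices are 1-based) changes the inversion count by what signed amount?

+1

Positions 1 and 2 hold 19 and 32; after swapping, the array is [32, 19, 28, 4, 3, 36, 10, 6, 18].
Element-by-element contributions:
32 → 19, 28, 4, 3, 10, 6, 18 → 7
19 → 4, 3, 10, 6, 18 → 5
28 → 4, 3, 10, 6, 18 → 5
4 → 3 → 1
3 → none → 0
36 → 10, 6, 18 → 3
10 → 6 → 1
6 → none → 0
18 → none → 0
Sum: 7 + 5 + 5 + 1 + 0 + 3 + 1 + 0 + 0 = 22
Change: 22 − 21 = +1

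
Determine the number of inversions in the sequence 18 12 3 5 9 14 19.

8 inversions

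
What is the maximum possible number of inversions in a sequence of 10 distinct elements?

A reversed (strictly descending) arrangement makes every pair an inversion, giving C(10, 2) inversions.
C(10, 2) = 10·9/2 = 45

Inversions: 45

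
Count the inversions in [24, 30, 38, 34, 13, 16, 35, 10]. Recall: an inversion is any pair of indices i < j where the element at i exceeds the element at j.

Sweep left to right; for each value list the smaller values that follow it:
24: 3
30: 3
38: 5
34: 3
13: 1
16: 1
35: 1
10: 0
Sum: 3 + 3 + 5 + 3 + 1 + 1 + 1 + 0 = 17

There are 17 inversions.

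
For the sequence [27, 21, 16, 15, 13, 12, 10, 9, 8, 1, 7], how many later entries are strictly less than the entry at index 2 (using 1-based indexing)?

9

The element at index 2 is 21.
Elements after it: 16, 15, 13, 12, 10, 9, 8, 1, 7
Those smaller than 21: 16, 15, 13, 12, 10, 9, 8, 1, 7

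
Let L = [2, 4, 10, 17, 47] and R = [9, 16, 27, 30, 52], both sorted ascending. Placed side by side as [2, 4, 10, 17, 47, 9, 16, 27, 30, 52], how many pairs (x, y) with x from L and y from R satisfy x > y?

7

Take each right-half value and tally the left-half values above it:
r = 9: 10, 17, 47 → 3
r = 16: 17, 47 → 2
r = 27: 47 → 1
r = 30: 47 → 1
r = 52: none → 0
Cross-inversions: 3 + 2 + 1 + 1 + 0 = 7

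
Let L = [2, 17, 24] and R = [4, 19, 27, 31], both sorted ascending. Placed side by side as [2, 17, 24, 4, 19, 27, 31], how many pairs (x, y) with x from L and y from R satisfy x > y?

3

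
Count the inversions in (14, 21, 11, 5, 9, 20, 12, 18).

Sweep left to right; for each value list the smaller values that follow it:
14 → 11, 5, 9, 12 → 4
21 → 11, 5, 9, 20, 12, 18 → 6
11 → 5, 9 → 2
5 → none → 0
9 → none → 0
20 → 12, 18 → 2
12 → none → 0
18 → none → 0
Sum: 4 + 6 + 2 + 0 + 0 + 2 + 0 + 0 = 14

14 out-of-order pairs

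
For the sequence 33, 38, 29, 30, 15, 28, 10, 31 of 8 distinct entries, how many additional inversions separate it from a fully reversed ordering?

8

Maximum inversions for 8 distinct elements is C(8, 2) = 8·7/2 = 28.
Current inversions — for each element, count later smaller elements:
33: 6
38: 6
29: 3
30: 3
15: 1
28: 1
10: 0
31: 0
Current total: 6 + 6 + 3 + 3 + 1 + 1 + 0 + 0 = 20
Shortfall: 28 − 20 = 8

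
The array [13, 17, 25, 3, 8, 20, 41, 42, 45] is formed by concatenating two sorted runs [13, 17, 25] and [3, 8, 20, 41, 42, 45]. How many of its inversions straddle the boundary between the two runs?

For each element r of the right run, count left-run elements greater than r:
r = 3: 13, 17, 25 → 3
r = 8: 13, 17, 25 → 3
r = 20: 25 → 1
r = 41: none → 0
r = 42: none → 0
r = 45: none → 0
Cross-inversions: 3 + 3 + 1 + 0 + 0 + 0 = 7

Cross-inversions: 7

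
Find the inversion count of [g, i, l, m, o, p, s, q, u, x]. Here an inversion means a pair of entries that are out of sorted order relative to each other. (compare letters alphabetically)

1

Sweep left to right; for each value list the smaller values that follow it:
g → none → 0
i → none → 0
l → none → 0
m → none → 0
o → none → 0
p → none → 0
s → q → 1
q → none → 0
u → none → 0
x → none → 0
Sum: 0 + 0 + 0 + 0 + 0 + 0 + 1 + 0 + 0 + 0 = 1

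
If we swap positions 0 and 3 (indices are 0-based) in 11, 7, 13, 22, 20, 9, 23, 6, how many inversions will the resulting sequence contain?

Positions 0 and 3 hold 11 and 22; after swapping, the array is [22, 7, 13, 11, 20, 9, 23, 6].
For each element, count later entries that are smaller:
22 → 7, 13, 11, 20, 9, 6 → 6
7 → 6 → 1
13 → 11, 9, 6 → 3
11 → 9, 6 → 2
20 → 9, 6 → 2
9 → 6 → 1
23 → 6 → 1
6 → none → 0
Sum: 6 + 1 + 3 + 2 + 2 + 1 + 1 + 0 = 16

16 inversions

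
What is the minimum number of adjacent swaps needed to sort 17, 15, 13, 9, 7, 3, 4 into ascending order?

20

Minimum adjacent swaps = number of inversions (each swap of adjacent out-of-order elements removes one inversion and no swap can remove more).
Count inversions — for each element, later elements that are smaller:
17: 15, 13, 9, 7, 3, 4 → 6
15: 13, 9, 7, 3, 4 → 5
13: 9, 7, 3, 4 → 4
9: 7, 3, 4 → 3
7: 3, 4 → 2
3: none → 0
4: none → 0
Total inversions: 6 + 5 + 4 + 3 + 2 + 0 + 0 = 20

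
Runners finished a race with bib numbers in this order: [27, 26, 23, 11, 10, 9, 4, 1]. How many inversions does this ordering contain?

28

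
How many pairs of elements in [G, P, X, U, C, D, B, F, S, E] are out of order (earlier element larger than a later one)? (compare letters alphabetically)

Inversions: 27

For each element, count later entries that are smaller:
G → C, D, B, F, E → 5
P → C, D, B, F, E → 5
X → U, C, D, B, F, S, E → 7
U → C, D, B, F, S, E → 6
C → B → 1
D → B → 1
B → none → 0
F → E → 1
S → E → 1
E → none → 0
Sum: 5 + 5 + 7 + 6 + 1 + 1 + 0 + 1 + 1 + 0 = 27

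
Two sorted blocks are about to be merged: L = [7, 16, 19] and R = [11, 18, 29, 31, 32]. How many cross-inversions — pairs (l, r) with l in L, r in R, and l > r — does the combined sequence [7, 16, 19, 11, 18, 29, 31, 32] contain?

Count, for every r in R, how many entries of L exceed r:
r = 11: 16, 19 → 2
r = 18: 19 → 1
r = 29: none → 0
r = 31: none → 0
r = 32: none → 0
Cross-inversions: 2 + 1 + 0 + 0 + 0 = 3

3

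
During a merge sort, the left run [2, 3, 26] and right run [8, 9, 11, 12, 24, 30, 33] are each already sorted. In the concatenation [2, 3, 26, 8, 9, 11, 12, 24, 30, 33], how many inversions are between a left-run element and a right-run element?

Take each right-half value and tally the left-half values above it:
r = 8: 26 → 1
r = 9: 26 → 1
r = 11: 26 → 1
r = 12: 26 → 1
r = 24: 26 → 1
r = 30: none → 0
r = 33: none → 0
Cross-inversions: 1 + 1 + 1 + 1 + 1 + 0 + 0 = 5

5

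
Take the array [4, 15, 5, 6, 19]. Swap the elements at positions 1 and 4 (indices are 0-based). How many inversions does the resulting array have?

3 inversions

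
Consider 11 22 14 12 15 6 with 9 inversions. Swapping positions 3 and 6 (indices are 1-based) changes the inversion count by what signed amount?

-3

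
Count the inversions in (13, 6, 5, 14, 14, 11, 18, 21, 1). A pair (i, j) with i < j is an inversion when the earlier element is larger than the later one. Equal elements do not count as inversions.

For each element, count later entries that are smaller:
13 → 6, 5, 11, 1 → 4
6 → 5, 1 → 2
5 → 1 → 1
14 → 11, 1 → 2
14 → 11, 1 → 2
11 → 1 → 1
18 → 1 → 1
21 → 1 → 1
1 → none → 0
Sum: 4 + 2 + 1 + 2 + 2 + 1 + 1 + 1 + 0 = 14

Inversions: 14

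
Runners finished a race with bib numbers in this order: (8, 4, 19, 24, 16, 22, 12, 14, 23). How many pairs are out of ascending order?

13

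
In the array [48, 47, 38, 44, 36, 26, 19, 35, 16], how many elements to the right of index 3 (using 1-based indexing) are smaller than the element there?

The element at index 3 is 38.
Elements after it: 44, 36, 26, 19, 35, 16
Those smaller than 38: 36, 26, 19, 35, 16

5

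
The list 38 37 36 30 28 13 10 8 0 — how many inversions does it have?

Inversions: 36

For each element, count later entries that are smaller:
38 → 37, 36, 30, 28, 13, 10, 8, 0 → 8
37 → 36, 30, 28, 13, 10, 8, 0 → 7
36 → 30, 28, 13, 10, 8, 0 → 6
30 → 28, 13, 10, 8, 0 → 5
28 → 13, 10, 8, 0 → 4
13 → 10, 8, 0 → 3
10 → 8, 0 → 2
8 → 0 → 1
0 → none → 0
Sum: 8 + 7 + 6 + 5 + 4 + 3 + 2 + 1 + 0 = 36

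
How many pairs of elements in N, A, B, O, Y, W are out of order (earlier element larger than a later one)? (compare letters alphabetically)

Inversion pairs (indices are 1-based):
(1,2): N > A
(1,3): N > B
(5,6): Y > W
That's 3 pairs.

3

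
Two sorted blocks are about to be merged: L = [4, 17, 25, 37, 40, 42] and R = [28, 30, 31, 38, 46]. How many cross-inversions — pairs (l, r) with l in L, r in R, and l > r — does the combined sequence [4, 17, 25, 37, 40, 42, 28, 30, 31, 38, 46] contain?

Split inversions: 11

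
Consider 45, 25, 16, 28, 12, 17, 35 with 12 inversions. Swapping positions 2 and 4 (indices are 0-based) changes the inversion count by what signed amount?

Positions 2 and 4 hold 16 and 12; after swapping, the array is [45, 25, 12, 28, 16, 17, 35].
For each element, count later entries that are smaller:
45: 6
25: 3
12: 0
28: 2
16: 0
17: 0
35: 0
Sum: 6 + 3 + 0 + 2 + 0 + 0 + 0 = 11
Change: 11 − 12 = -1

-1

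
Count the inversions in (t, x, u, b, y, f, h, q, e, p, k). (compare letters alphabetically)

There are 34 out-of-order pairs.

Count, for each position, how many later elements it exceeds:
t → b, f, h, q, e, p, k → 7
x → u, b, f, h, q, e, p, k → 8
u → b, f, h, q, e, p, k → 7
b → none → 0
y → f, h, q, e, p, k → 6
f → e → 1
h → e → 1
q → e, p, k → 3
e → none → 0
p → k → 1
k → none → 0
Sum: 7 + 8 + 7 + 0 + 6 + 1 + 1 + 3 + 0 + 1 + 0 = 34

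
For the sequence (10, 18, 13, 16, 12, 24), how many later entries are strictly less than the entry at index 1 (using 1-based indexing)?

0

The element at index 1 is 10.
Elements after it: 18, 13, 16, 12, 24
None of them are smaller than 10.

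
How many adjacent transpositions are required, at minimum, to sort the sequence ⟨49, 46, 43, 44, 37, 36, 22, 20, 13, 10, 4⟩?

Minimum adjacent swaps = number of inversions (each swap of adjacent out-of-order elements removes one inversion and no swap can remove more).
Count inversions — for each element, later elements that are smaller:
49: 46, 43, 44, 37, 36, 22, 20, 13, 10, 4 → 10
46: 43, 44, 37, 36, 22, 20, 13, 10, 4 → 9
43: 37, 36, 22, 20, 13, 10, 4 → 7
44: 37, 36, 22, 20, 13, 10, 4 → 7
37: 36, 22, 20, 13, 10, 4 → 6
36: 22, 20, 13, 10, 4 → 5
22: 20, 13, 10, 4 → 4
20: 13, 10, 4 → 3
13: 10, 4 → 2
10: 4 → 1
4: none → 0
Total inversions: 10 + 9 + 7 + 7 + 6 + 5 + 4 + 3 + 2 + 1 + 0 = 54

54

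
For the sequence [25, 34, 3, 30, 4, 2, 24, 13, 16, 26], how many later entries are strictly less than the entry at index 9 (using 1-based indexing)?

0

The element at index 9 is 16.
Elements after it: 26
None of them are smaller than 16.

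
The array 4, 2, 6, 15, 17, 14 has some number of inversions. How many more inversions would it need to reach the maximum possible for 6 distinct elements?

Maximum inversions for 6 distinct elements is C(6, 2) = 6·5/2 = 15.
Current inversions — for each element, count later smaller elements:
4: 1
2: 0
6: 0
15: 1
17: 1
14: 0
Current total: 1 + 0 + 0 + 1 + 1 + 0 = 3
Shortfall: 15 − 3 = 12

12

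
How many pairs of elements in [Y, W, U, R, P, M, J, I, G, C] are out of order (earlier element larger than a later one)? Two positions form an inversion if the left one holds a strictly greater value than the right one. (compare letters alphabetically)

For each element, count later entries that are smaller:
Y: 9
W: 8
U: 7
R: 6
P: 5
M: 4
J: 3
I: 2
G: 1
C: 0
Sum: 9 + 8 + 7 + 6 + 5 + 4 + 3 + 2 + 1 + 0 = 45

45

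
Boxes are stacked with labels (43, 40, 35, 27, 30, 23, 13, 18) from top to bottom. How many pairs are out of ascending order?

26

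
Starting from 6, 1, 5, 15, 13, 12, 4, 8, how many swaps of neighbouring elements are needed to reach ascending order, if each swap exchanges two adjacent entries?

Minimum adjacent swaps = number of inversions (each swap of adjacent out-of-order elements removes one inversion and no swap can remove more).
Count inversions — for each element, later elements that are smaller:
6: 1, 5, 4 → 3
1: none → 0
5: 4 → 1
15: 13, 12, 4, 8 → 4
13: 12, 4, 8 → 3
12: 4, 8 → 2
4: none → 0
8: none → 0
Total inversions: 3 + 0 + 1 + 4 + 3 + 2 + 0 + 0 = 13

There are 13 swaps.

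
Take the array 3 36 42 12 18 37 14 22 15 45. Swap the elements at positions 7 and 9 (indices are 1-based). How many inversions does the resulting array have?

There are 18 inversions.

Positions 7 and 9 hold 14 and 15; after swapping, the array is [3, 36, 42, 12, 18, 37, 15, 22, 14, 45].
Count, for each position, how many later elements it exceeds:
3: 0
36: 5
42: 6
12: 0
18: 2
37: 3
15: 1
22: 1
14: 0
45: 0
Sum: 0 + 5 + 6 + 0 + 2 + 3 + 1 + 1 + 0 + 0 = 18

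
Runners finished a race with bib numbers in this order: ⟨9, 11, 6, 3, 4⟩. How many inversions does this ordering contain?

8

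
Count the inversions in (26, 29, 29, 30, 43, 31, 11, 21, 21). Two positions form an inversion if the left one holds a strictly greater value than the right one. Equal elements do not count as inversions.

Sweep left to right; for each value list the smaller values that follow it:
26: 3
29: 3
29: 3
30: 3
43: 4
31: 3
11: 0
21: 0
21: 0
Sum: 3 + 3 + 3 + 3 + 4 + 3 + 0 + 0 + 0 = 19

19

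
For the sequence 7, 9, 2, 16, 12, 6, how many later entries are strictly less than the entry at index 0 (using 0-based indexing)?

The element at index 0 is 7.
Elements after it: 9, 2, 16, 12, 6
Those smaller than 7: 2, 6

2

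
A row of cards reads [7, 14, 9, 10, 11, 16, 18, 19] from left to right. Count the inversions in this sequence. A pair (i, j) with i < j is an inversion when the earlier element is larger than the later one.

For each element, count later entries that are smaller:
7: 0
14: 3
9: 0
10: 0
11: 0
16: 0
18: 0
19: 0
Sum: 0 + 3 + 0 + 0 + 0 + 0 + 0 + 0 = 3

3 inversions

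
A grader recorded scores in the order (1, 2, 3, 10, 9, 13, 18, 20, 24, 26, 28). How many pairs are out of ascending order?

1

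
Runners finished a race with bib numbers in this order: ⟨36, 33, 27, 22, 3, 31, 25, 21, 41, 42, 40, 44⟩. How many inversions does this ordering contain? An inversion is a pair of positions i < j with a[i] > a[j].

Sweep left to right; for each value list the smaller values that follow it:
36 → 33, 27, 22, 3, 31, 25, 21 → 7
33 → 27, 22, 3, 31, 25, 21 → 6
27 → 22, 3, 25, 21 → 4
22 → 3, 21 → 2
3 → none → 0
31 → 25, 21 → 2
25 → 21 → 1
21 → none → 0
41 → 40 → 1
42 → 40 → 1
40 → none → 0
44 → none → 0
Sum: 7 + 6 + 4 + 2 + 0 + 2 + 1 + 0 + 1 + 1 + 0 + 0 = 24

24 inversions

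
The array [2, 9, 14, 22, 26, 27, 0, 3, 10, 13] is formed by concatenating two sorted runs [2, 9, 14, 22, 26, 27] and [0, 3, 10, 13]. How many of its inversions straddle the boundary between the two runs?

19 split inversions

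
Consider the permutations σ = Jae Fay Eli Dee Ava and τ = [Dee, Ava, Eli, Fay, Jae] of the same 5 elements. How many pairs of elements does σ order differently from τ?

9 discordant pairs

Assign each item its position (1..5) in the first ordering, then rewrite the second ordering as that position sequence:
positions: Jae→1, Fay→2, Eli→3, Dee→4, Ava→5
second ordering as positions: [4, 5, 3, 2, 1]
Discordant pairs = inversions in this position sequence.
4: 3, 2, 1 → 3
5: 3, 2, 1 → 3
3: 2, 1 → 2
2: 1 → 1
1: 0
Total: 3 + 3 + 2 + 1 + 0 = 9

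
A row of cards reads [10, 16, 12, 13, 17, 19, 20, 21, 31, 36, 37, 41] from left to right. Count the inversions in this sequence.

2 out-of-order pairs

Count, for each position, how many later elements it exceeds:
10: 0
16: 2
12: 0
13: 0
17: 0
19: 0
20: 0
21: 0
31: 0
36: 0
37: 0
41: 0
Sum: 0 + 2 + 0 + 0 + 0 + 0 + 0 + 0 + 0 + 0 + 0 + 0 = 2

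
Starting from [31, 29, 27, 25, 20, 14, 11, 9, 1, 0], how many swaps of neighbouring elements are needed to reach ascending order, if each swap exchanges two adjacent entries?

45 swaps

Each adjacent swap fixes exactly one inversion, so the minimum swap count equals the number of inversions.
Count inversions — for each element, later elements that are smaller:
31: 29, 27, 25, 20, 14, 11, 9, 1, 0 → 9
29: 27, 25, 20, 14, 11, 9, 1, 0 → 8
27: 25, 20, 14, 11, 9, 1, 0 → 7
25: 20, 14, 11, 9, 1, 0 → 6
20: 14, 11, 9, 1, 0 → 5
14: 11, 9, 1, 0 → 4
11: 9, 1, 0 → 3
9: 1, 0 → 2
1: 0 → 1
0: none → 0
Total inversions: 9 + 8 + 7 + 6 + 5 + 4 + 3 + 2 + 1 + 0 = 45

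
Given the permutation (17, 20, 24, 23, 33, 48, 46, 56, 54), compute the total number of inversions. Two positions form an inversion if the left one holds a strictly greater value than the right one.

Inversions: 3

Sweep left to right; for each value list the smaller values that follow it:
17 → none → 0
20 → none → 0
24 → 23 → 1
23 → none → 0
33 → none → 0
48 → 46 → 1
46 → none → 0
56 → 54 → 1
54 → none → 0
Sum: 0 + 0 + 1 + 0 + 0 + 1 + 0 + 1 + 0 = 3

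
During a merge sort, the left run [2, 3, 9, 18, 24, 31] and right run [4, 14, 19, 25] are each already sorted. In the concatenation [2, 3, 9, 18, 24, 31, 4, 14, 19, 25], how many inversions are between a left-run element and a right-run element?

Count, for every r in R, how many entries of L exceed r:
r = 4: 9, 18, 24, 31 → 4
r = 14: 18, 24, 31 → 3
r = 19: 24, 31 → 2
r = 25: 31 → 1
Cross-inversions: 4 + 3 + 2 + 1 = 10

10 split inversions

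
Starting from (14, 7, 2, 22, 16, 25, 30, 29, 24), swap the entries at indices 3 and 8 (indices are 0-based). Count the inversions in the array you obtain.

9 inversions

Positions 3 and 8 hold 22 and 24; after swapping, the array is [14, 7, 2, 24, 16, 25, 30, 29, 22].
Count, for each position, how many later elements it exceeds:
14 → 7, 2 → 2
7 → 2 → 1
2 → none → 0
24 → 16, 22 → 2
16 → none → 0
25 → 22 → 1
30 → 29, 22 → 2
29 → 22 → 1
22 → none → 0
Sum: 2 + 1 + 0 + 2 + 0 + 1 + 2 + 1 + 0 = 9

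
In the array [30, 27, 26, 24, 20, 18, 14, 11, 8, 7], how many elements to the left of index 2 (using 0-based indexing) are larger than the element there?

2 such elements

The element at index 2 is 26.
Elements before it: 30, 27
Those larger than 26: 30, 27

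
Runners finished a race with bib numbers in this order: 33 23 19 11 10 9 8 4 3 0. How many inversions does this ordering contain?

Count, for each position, how many later elements it exceeds:
33 → 23, 19, 11, 10, 9, 8, 4, 3, 0 → 9
23 → 19, 11, 10, 9, 8, 4, 3, 0 → 8
19 → 11, 10, 9, 8, 4, 3, 0 → 7
11 → 10, 9, 8, 4, 3, 0 → 6
10 → 9, 8, 4, 3, 0 → 5
9 → 8, 4, 3, 0 → 4
8 → 4, 3, 0 → 3
4 → 3, 0 → 2
3 → 0 → 1
0 → none → 0
Sum: 9 + 8 + 7 + 6 + 5 + 4 + 3 + 2 + 1 + 0 = 45

45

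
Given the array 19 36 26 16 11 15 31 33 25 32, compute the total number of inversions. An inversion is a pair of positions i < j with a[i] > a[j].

20 out-of-order pairs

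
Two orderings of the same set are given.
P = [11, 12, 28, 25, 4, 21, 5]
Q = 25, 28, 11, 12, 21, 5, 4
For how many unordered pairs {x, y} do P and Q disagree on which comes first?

Assign each item its position (1..7) in the first ordering, then rewrite the second ordering as that position sequence:
positions: 11→1, 12→2, 28→3, 25→4, 4→5, 21→6, 5→7
second ordering as positions: [4, 3, 1, 2, 6, 7, 5]
Discordant pairs = inversions in this position sequence.
4: 3, 1, 2 → 3
3: 1, 2 → 2
1: 0
2: 0
6: 5 → 1
7: 5 → 1
5: 0
Total: 3 + 2 + 0 + 0 + 1 + 1 + 0 = 7

7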